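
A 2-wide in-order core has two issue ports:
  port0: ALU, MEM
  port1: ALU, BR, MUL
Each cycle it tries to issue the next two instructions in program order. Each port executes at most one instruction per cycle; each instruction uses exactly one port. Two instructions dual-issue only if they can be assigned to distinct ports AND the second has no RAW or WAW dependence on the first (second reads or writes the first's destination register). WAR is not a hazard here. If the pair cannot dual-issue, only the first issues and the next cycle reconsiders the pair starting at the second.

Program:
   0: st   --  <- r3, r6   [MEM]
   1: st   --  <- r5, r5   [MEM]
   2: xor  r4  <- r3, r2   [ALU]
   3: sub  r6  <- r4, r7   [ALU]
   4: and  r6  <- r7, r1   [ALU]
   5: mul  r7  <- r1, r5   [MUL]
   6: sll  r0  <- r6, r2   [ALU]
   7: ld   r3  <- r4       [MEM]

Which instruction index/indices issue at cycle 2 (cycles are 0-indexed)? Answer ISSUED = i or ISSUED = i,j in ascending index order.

#0 head=0: st.MEM i0 no-port MEM/MEM
#1 head=1: st.MEM xor.ALU i1&i2 2-wide
#2 head=3: sub.ALU i3 WAW r6
#3 head=4: and.ALU mul.MUL i4&i5 2-wide
#4 head=6: sll.ALU ld.MEM i6&i7 2-wide

ISSUED = 3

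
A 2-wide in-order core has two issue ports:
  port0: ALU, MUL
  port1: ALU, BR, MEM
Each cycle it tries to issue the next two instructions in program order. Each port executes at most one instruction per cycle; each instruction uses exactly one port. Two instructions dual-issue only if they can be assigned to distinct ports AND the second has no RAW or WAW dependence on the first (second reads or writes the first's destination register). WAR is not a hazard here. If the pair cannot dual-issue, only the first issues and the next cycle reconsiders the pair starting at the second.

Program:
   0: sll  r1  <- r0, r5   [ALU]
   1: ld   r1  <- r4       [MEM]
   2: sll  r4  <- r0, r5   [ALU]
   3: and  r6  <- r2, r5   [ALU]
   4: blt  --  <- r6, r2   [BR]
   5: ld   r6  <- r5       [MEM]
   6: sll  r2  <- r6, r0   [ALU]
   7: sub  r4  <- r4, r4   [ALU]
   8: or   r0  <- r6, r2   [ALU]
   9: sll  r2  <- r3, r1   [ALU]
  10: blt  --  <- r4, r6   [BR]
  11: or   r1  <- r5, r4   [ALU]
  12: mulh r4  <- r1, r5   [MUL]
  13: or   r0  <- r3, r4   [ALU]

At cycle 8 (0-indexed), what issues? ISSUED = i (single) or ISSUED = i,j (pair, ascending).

ISSUED = 12

[0] i0  sll.ALU  -- WAW r1
[1] i1+i2  ld.MEM/sll.ALU  -- pair
[2] i3  and.ALU  -- RAW r6
[3] i4  blt.BR  -- no-port BR/MEM
[4] i5  ld.MEM  -- RAW r6
[5] i6+i7  sll.ALU/sub.ALU  -- pair
[6] i8+i9  or.ALU/sll.ALU  -- pair
[7] i10+i11  blt.BR/or.ALU  -- pair
[8] i12  mulh.MUL  -- RAW r4
[9] i13  or.ALU  -- tail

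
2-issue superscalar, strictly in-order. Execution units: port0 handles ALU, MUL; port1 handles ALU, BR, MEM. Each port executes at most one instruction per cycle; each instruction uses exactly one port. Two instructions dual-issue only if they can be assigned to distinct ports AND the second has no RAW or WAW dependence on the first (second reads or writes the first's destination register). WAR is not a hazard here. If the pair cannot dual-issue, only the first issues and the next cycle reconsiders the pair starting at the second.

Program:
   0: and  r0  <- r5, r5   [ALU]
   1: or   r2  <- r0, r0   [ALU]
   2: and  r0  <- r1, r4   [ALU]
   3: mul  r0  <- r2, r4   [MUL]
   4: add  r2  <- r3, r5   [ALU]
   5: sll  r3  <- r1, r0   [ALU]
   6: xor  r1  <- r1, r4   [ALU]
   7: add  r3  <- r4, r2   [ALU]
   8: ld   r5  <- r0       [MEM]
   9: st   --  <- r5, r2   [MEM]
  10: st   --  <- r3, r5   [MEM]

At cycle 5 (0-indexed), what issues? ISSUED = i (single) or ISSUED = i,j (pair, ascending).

ISSUED = 9

0. and @i0  | RAW r0
1. or;and @i1/i2  | dual
2. mul;add @i3/i4  | dual
3. sll;xor @i5/i6  | dual
4. add;ld @i7/i8  | dual
5. st @i9  | no-port MEM/MEM
6. st @i10  | tail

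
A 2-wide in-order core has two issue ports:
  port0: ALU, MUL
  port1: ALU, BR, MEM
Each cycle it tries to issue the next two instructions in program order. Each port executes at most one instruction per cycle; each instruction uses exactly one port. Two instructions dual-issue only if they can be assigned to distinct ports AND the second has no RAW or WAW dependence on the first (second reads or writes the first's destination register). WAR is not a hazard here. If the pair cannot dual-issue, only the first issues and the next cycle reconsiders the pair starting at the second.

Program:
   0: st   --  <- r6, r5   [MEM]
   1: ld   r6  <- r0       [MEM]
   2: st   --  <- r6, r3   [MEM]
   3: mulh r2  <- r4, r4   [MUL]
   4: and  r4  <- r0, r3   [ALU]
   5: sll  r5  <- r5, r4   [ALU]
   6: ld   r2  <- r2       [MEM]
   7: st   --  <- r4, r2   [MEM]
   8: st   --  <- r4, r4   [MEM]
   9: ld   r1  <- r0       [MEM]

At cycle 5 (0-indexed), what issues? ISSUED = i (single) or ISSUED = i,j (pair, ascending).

ISSUED = 7

c0: i0 st  no-port MEM/MEM
c1: i1 ld  no-port MEM/MEM
c2: i2/i3 st;mulh  2-wide
c3: i4 and  RAW r4
c4: i5/i6 sll;ld  2-wide
c5: i7 st  no-port MEM/MEM
c6: i8 st  no-port MEM/MEM
c7: i9 ld  tail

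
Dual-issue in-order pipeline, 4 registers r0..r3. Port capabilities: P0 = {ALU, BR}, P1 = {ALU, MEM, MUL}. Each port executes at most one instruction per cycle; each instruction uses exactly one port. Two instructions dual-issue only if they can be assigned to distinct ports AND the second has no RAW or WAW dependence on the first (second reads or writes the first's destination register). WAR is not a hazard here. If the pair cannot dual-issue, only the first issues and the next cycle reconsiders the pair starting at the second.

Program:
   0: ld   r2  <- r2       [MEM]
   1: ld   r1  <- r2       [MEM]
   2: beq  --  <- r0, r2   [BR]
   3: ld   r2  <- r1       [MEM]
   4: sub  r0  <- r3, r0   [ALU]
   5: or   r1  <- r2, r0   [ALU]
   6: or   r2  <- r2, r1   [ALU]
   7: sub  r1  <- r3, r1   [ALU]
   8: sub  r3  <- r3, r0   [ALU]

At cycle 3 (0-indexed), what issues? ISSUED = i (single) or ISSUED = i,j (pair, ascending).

ISSUED = 5

0. ld @i0  | no-port MEM/MEM
1. ld/beq @i1,i2  | pair
2. ld/sub @i3,i4  | pair
3. or @i5  | RAW r1
4. or/sub @i6,i7  | pair
5. sub @i8  | tail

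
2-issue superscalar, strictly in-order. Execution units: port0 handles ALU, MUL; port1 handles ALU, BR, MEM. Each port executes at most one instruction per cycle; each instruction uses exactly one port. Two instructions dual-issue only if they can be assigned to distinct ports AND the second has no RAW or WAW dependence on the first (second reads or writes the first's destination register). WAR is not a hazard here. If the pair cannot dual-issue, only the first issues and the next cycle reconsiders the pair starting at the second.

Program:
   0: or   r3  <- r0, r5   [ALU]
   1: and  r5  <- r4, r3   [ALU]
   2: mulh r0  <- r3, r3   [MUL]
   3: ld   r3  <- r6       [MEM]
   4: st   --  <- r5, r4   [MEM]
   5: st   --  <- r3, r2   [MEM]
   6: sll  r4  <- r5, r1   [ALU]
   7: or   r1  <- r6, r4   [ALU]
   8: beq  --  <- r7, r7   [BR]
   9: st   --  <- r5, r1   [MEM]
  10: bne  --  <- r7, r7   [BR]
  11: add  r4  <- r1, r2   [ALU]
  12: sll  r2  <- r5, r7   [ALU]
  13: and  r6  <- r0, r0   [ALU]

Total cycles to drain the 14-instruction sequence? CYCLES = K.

CYCLES = 9

t=0 i0:or ; RAW r3
t=1 i1+i2:and;mulh ; 2-wide
t=2 i3:ld ; no-port MEM/MEM
t=3 i4:st ; no-port MEM/MEM
t=4 i5+i6:st;sll ; 2-wide
t=5 i7+i8:or;beq ; 2-wide
t=6 i9:st ; no-port MEM/BR
t=7 i10+i11:bne;add ; 2-wide
t=8 i12+i13:sll;and ; 2-wide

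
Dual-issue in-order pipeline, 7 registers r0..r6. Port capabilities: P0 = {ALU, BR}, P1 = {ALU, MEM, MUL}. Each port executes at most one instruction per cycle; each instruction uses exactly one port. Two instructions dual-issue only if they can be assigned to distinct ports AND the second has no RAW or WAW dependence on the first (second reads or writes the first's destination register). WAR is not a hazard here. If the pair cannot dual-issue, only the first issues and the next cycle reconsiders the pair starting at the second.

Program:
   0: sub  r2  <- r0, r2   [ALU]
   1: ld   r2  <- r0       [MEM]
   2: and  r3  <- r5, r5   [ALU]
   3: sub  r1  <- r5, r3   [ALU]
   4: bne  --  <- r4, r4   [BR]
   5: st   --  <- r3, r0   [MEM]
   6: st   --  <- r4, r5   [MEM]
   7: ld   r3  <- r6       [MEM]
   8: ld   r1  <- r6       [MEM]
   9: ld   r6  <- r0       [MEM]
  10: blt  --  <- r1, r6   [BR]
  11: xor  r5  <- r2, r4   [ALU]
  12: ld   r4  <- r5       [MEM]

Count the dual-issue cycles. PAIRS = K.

PAIRS = 3

  cy0 -> i0 (sub.ALU) WAW r2
  cy1 -> i1,i2 (ld.MEM/and.ALU) pair
  cy2 -> i3,i4 (sub.ALU/bne.BR) pair
  cy3 -> i5 (st.MEM) no-port MEM/MEM
  cy4 -> i6 (st.MEM) no-port MEM/MEM
  cy5 -> i7 (ld.MEM) no-port MEM/MEM
  cy6 -> i8 (ld.MEM) no-port MEM/MEM
  cy7 -> i9 (ld.MEM) RAW r6
  cy8 -> i10,i11 (blt.BR/xor.ALU) pair
  cy9 -> i12 (ld.MEM) tail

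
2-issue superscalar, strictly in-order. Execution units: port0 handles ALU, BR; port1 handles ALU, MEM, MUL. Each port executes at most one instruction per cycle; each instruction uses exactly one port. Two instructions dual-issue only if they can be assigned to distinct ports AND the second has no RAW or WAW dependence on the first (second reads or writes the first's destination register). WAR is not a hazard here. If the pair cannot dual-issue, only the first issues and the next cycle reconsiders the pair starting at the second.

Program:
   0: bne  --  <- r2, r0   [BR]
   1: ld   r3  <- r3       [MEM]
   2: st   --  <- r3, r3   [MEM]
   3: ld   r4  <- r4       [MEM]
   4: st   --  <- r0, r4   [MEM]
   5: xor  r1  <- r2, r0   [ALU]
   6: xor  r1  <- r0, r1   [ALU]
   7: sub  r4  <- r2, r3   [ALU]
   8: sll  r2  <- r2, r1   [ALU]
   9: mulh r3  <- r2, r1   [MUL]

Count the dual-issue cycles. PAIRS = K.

t=0 i0+i1:bne+ld ; 2-wide
t=1 i2:st ; no-port MEM/MEM
t=2 i3:ld ; no-port MEM/MEM
t=3 i4+i5:st+xor ; 2-wide
t=4 i6+i7:xor+sub ; 2-wide
t=5 i8:sll ; RAW r2
t=6 i9:mulh ; tail

PAIRS = 3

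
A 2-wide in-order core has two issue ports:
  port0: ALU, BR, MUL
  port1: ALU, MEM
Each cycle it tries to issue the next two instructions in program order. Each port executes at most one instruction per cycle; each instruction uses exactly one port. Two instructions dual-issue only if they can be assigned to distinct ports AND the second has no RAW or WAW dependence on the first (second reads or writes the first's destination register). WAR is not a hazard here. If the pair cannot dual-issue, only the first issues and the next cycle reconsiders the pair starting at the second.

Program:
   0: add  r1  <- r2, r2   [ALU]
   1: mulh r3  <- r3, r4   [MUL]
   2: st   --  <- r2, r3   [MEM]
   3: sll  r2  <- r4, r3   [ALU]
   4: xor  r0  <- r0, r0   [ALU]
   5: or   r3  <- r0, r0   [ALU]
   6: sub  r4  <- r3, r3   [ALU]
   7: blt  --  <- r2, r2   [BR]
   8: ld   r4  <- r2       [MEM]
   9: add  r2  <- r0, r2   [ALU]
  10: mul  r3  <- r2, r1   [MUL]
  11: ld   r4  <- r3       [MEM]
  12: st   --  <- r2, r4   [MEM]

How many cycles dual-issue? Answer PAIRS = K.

PAIRS = 4

c0: i0/i1 add/mulh  dual
c1: i2/i3 st/sll  dual
c2: i4 xor  RAW r0
c3: i5 or  RAW r3
c4: i6/i7 sub/blt  dual
c5: i8/i9 ld/add  dual
c6: i10 mul  RAW r3
c7: i11 ld  no-port MEM/MEM
c8: i12 st  tail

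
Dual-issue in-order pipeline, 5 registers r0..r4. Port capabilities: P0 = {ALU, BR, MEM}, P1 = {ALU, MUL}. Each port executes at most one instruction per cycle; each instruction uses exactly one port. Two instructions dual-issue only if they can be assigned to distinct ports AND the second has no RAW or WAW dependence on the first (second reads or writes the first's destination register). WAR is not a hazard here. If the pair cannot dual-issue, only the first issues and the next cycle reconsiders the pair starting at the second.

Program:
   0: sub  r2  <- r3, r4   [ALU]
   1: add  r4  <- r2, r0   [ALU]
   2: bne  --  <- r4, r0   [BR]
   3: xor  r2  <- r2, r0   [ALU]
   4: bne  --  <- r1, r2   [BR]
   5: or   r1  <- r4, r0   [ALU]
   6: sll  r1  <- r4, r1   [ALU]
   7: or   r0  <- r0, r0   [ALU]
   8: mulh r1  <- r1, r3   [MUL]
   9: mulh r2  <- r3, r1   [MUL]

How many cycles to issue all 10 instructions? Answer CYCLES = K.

CYCLES = 7

  cy0 -> i0 (sub.ALU) RAW r2
  cy1 -> i1 (add.ALU) RAW r4
  cy2 -> i2&i3 (bne.BR/xor.ALU) dual
  cy3 -> i4&i5 (bne.BR/or.ALU) dual
  cy4 -> i6&i7 (sll.ALU/or.ALU) dual
  cy5 -> i8 (mulh.MUL) no-port MUL/MUL
  cy6 -> i9 (mulh.MUL) tail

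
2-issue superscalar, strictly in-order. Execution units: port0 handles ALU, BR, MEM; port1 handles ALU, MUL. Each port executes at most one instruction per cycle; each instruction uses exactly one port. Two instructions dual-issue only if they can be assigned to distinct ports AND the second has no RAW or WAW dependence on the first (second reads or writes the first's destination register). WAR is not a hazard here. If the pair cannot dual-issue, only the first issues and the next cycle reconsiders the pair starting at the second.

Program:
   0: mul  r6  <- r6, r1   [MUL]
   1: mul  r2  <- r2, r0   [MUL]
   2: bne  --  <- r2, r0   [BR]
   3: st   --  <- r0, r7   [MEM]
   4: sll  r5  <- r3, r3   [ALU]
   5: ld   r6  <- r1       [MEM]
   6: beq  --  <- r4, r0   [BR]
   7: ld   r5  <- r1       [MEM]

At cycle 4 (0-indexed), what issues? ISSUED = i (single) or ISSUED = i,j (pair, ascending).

#0 head=0: mul i0 no-port MUL/MUL
#1 head=1: mul i1 RAW r2
#2 head=2: bne i2 no-port BR/MEM
#3 head=3: st;sll i3,i4 dual
#4 head=5: ld i5 no-port MEM/BR
#5 head=6: beq i6 no-port BR/MEM
#6 head=7: ld i7 tail

ISSUED = 5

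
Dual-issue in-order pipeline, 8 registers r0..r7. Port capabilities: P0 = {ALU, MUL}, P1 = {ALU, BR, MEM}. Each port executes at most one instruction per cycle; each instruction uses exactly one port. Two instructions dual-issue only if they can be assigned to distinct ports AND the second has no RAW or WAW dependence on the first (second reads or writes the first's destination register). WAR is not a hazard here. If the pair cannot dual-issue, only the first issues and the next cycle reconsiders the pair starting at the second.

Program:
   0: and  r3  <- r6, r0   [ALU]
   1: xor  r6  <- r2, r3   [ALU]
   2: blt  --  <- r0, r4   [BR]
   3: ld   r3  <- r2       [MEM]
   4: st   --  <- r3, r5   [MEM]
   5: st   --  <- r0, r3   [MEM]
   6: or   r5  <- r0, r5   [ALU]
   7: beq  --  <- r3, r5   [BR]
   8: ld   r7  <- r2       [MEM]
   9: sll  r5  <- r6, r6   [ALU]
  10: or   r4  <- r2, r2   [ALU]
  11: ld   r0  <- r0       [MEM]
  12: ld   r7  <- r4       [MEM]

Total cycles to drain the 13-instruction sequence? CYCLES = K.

#0 head=0: and i0 RAW r3
#1 head=1: xor blt i1&i2 2-wide
#2 head=3: ld i3 no-port MEM/MEM
#3 head=4: st i4 no-port MEM/MEM
#4 head=5: st or i5&i6 2-wide
#5 head=7: beq i7 no-port BR/MEM
#6 head=8: ld sll i8&i9 2-wide
#7 head=10: or ld i10&i11 2-wide
#8 head=12: ld i12 tail

CYCLES = 9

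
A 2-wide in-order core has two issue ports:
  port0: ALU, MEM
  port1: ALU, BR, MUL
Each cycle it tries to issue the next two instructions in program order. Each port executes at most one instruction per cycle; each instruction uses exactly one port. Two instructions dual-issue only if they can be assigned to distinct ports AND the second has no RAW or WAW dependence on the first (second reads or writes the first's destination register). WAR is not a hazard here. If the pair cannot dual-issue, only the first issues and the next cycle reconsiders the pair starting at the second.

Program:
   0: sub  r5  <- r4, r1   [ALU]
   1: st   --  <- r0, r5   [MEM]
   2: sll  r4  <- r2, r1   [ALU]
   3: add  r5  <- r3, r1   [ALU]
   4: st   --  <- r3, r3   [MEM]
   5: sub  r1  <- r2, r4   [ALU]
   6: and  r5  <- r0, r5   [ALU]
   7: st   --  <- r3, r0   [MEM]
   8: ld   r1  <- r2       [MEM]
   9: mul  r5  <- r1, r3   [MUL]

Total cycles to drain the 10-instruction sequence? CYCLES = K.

t=0 i0:sub ; RAW r5
t=1 i1+i2:st sll ; dual
t=2 i3+i4:add st ; dual
t=3 i5+i6:sub and ; dual
t=4 i7:st ; no-port MEM/MEM
t=5 i8:ld ; RAW r1
t=6 i9:mul ; tail

CYCLES = 7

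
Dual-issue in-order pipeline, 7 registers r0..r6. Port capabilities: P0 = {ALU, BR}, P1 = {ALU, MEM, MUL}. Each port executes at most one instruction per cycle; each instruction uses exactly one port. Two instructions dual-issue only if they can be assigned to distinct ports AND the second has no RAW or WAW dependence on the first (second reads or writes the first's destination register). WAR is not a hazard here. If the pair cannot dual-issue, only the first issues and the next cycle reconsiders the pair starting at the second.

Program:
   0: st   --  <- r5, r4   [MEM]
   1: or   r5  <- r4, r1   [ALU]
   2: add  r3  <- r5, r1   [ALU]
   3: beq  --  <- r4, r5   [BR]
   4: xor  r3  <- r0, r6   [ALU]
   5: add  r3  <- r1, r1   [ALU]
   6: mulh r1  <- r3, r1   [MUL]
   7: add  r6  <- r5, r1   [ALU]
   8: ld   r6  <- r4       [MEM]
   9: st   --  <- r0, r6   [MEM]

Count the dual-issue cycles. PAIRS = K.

0. st+or @i0/i1  | 2-wide
1. add+beq @i2/i3  | 2-wide
2. xor @i4  | WAW r3
3. add @i5  | RAW r3
4. mulh @i6  | RAW r1
5. add @i7  | WAW r6
6. ld @i8  | no-port MEM/MEM
7. st @i9  | tail

PAIRS = 2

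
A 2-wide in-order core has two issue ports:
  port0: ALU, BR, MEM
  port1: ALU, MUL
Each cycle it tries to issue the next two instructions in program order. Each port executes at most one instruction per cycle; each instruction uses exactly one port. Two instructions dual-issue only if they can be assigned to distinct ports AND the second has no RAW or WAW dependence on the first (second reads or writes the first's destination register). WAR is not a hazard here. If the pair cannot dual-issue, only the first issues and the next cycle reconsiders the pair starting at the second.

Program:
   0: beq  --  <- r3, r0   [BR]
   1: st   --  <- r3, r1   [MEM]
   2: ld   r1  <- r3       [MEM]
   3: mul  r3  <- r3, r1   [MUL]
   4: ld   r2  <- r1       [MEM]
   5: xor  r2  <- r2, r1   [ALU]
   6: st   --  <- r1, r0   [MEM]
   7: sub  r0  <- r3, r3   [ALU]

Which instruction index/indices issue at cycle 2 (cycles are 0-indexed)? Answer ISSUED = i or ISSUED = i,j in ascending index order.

  cy0 -> i0 (beq.BR) no-port BR/MEM
  cy1 -> i1 (st.MEM) no-port MEM/MEM
  cy2 -> i2 (ld.MEM) RAW r1
  cy3 -> i3&i4 (mul.MUL/ld.MEM) pair
  cy4 -> i5&i6 (xor.ALU/st.MEM) pair
  cy5 -> i7 (sub.ALU) tail

ISSUED = 2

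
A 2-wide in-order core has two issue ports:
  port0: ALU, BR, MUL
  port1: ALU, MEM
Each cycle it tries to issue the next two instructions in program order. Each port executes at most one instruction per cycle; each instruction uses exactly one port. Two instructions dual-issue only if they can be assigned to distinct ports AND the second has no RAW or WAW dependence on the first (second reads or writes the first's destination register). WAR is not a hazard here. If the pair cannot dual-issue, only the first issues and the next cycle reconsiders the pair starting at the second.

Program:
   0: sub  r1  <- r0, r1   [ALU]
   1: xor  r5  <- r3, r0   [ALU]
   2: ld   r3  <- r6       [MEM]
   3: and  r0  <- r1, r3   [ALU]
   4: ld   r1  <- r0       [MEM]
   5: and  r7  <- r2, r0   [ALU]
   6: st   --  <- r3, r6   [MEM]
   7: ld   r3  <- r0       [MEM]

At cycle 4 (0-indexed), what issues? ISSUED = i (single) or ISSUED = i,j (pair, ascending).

t=0 i0&i1:sub.ALU/xor.ALU ; dual
t=1 i2:ld.MEM ; RAW r3
t=2 i3:and.ALU ; RAW r0
t=3 i4&i5:ld.MEM/and.ALU ; dual
t=4 i6:st.MEM ; no-port MEM/MEM
t=5 i7:ld.MEM ; tail

ISSUED = 6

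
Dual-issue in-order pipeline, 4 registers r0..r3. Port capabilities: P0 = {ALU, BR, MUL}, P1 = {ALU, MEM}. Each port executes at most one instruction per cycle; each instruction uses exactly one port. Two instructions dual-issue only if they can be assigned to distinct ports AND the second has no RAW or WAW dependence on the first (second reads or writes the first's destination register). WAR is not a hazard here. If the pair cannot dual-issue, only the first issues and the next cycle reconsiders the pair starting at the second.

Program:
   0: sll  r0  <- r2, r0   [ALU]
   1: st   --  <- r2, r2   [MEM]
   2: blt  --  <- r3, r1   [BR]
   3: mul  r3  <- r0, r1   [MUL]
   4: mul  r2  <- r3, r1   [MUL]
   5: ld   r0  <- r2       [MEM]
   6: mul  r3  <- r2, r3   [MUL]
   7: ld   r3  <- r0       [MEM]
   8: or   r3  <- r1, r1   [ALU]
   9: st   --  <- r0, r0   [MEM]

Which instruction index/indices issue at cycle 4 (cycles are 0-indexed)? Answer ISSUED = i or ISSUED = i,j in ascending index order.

t=0 i0,i1:sll.ALU st.MEM ; pair
t=1 i2:blt.BR ; no-port BR/MUL
t=2 i3:mul.MUL ; no-port MUL/MUL
t=3 i4:mul.MUL ; RAW r2
t=4 i5,i6:ld.MEM mul.MUL ; pair
t=5 i7:ld.MEM ; WAW r3
t=6 i8,i9:or.ALU st.MEM ; pair

ISSUED = 5,6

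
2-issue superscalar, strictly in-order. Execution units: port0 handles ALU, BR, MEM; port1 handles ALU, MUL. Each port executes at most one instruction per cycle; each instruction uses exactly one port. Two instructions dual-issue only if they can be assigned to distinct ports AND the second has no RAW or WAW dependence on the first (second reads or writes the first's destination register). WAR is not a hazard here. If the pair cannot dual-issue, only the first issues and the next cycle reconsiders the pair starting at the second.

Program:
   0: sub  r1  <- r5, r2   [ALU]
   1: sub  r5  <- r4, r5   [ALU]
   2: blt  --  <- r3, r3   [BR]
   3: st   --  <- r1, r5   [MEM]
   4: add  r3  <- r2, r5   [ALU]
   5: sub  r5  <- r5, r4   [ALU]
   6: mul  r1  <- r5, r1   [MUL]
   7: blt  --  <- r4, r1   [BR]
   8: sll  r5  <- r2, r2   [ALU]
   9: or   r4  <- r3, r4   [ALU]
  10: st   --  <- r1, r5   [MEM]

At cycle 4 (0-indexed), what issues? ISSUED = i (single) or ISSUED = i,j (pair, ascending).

ISSUED = 6

c0: i0&i1 sub.ALU/sub.ALU  2-wide
c1: i2 blt.BR  no-port BR/MEM
c2: i3&i4 st.MEM/add.ALU  2-wide
c3: i5 sub.ALU  RAW r5
c4: i6 mul.MUL  RAW r1
c5: i7&i8 blt.BR/sll.ALU  2-wide
c6: i9&i10 or.ALU/st.MEM  2-wide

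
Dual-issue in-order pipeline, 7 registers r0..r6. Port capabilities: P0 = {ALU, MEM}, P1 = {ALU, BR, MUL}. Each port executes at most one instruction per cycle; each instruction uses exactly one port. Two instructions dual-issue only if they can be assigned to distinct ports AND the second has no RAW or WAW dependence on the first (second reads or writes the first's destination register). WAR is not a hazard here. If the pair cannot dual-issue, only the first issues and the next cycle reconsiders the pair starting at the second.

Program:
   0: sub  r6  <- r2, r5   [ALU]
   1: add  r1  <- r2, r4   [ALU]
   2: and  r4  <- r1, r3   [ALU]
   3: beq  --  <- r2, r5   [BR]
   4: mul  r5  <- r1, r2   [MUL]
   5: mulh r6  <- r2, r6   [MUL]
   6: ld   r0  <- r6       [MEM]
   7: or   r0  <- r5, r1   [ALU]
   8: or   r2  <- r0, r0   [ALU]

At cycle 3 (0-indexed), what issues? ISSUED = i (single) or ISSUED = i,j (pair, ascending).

0. sub.ALU+add.ALU @i0,i1  | 2-wide
1. and.ALU+beq.BR @i2,i3  | 2-wide
2. mul.MUL @i4  | no-port MUL/MUL
3. mulh.MUL @i5  | RAW r6
4. ld.MEM @i6  | WAW r0
5. or.ALU @i7  | RAW r0
6. or.ALU @i8  | tail

ISSUED = 5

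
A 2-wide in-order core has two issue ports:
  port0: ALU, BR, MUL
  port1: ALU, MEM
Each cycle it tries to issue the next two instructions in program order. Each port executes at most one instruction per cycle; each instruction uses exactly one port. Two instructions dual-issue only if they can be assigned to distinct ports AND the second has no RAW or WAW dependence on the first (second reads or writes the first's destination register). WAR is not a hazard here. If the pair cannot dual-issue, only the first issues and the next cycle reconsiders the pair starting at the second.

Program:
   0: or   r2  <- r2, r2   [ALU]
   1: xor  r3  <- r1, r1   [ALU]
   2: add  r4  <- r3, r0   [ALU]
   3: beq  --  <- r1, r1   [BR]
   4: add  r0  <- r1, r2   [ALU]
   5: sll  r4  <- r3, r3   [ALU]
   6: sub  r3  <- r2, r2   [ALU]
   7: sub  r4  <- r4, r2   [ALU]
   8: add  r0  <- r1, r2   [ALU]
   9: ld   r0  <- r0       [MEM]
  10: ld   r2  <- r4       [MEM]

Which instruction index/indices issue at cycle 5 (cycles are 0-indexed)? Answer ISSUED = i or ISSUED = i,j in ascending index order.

#0 head=0: or.ALU;xor.ALU i0&i1 dual
#1 head=2: add.ALU;beq.BR i2&i3 dual
#2 head=4: add.ALU;sll.ALU i4&i5 dual
#3 head=6: sub.ALU;sub.ALU i6&i7 dual
#4 head=8: add.ALU i8 RAW+WAW r0
#5 head=9: ld.MEM i9 no-port MEM/MEM
#6 head=10: ld.MEM i10 tail

ISSUED = 9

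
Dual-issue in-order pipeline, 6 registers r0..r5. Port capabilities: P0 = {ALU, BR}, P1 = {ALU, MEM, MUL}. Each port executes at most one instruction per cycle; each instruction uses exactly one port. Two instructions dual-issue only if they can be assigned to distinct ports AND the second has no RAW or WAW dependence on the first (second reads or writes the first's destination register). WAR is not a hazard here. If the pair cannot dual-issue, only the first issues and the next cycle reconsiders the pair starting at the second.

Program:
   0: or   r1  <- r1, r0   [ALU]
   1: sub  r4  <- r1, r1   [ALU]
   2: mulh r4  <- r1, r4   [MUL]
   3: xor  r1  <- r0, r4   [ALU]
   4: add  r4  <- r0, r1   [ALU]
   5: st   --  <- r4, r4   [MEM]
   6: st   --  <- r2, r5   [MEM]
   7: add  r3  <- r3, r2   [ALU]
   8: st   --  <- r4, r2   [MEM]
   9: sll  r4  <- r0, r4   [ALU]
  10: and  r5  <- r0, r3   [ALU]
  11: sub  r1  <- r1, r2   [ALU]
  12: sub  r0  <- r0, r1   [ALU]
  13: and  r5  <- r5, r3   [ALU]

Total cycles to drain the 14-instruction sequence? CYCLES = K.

c0: i0 or  RAW r1
c1: i1 sub  RAW+WAW r4
c2: i2 mulh  RAW r4
c3: i3 xor  RAW r1
c4: i4 add  RAW r4
c5: i5 st  no-port MEM/MEM
c6: i6+i7 st add  dual
c7: i8+i9 st sll  dual
c8: i10+i11 and sub  dual
c9: i12+i13 sub and  dual

CYCLES = 10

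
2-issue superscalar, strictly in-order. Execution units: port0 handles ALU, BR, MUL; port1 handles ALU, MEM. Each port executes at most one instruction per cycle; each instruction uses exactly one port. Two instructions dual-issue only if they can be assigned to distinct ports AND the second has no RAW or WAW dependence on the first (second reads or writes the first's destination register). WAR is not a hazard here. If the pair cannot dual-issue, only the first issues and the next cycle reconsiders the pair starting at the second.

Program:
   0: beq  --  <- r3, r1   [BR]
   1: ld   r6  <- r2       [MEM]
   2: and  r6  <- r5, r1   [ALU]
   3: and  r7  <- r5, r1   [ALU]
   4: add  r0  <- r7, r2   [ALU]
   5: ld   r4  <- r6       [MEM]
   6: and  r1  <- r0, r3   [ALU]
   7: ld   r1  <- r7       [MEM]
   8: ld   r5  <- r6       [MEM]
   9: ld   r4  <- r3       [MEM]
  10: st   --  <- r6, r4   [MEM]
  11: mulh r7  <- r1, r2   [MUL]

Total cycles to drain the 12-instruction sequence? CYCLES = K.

CYCLES = 8

#0 head=0: beq.BR ld.MEM i0,i1 dual
#1 head=2: and.ALU and.ALU i2,i3 dual
#2 head=4: add.ALU ld.MEM i4,i5 dual
#3 head=6: and.ALU i6 WAW r1
#4 head=7: ld.MEM i7 no-port MEM/MEM
#5 head=8: ld.MEM i8 no-port MEM/MEM
#6 head=9: ld.MEM i9 no-port MEM/MEM
#7 head=10: st.MEM mulh.MUL i10,i11 dual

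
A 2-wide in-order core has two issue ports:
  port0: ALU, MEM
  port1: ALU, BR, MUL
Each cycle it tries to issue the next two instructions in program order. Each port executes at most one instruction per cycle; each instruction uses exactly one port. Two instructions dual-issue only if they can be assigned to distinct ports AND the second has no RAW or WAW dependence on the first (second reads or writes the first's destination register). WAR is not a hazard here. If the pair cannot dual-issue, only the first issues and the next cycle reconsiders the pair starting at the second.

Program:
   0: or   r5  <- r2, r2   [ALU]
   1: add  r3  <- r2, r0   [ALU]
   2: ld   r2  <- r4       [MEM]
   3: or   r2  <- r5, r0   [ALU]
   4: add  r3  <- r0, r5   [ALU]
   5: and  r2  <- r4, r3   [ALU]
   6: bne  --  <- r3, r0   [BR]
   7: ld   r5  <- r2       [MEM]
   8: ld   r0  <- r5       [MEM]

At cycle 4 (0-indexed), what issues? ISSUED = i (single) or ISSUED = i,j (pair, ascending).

ISSUED = 7

c0: i0/i1 or.ALU/add.ALU  dual
c1: i2 ld.MEM  WAW r2
c2: i3/i4 or.ALU/add.ALU  dual
c3: i5/i6 and.ALU/bne.BR  dual
c4: i7 ld.MEM  no-port MEM/MEM
c5: i8 ld.MEM  tail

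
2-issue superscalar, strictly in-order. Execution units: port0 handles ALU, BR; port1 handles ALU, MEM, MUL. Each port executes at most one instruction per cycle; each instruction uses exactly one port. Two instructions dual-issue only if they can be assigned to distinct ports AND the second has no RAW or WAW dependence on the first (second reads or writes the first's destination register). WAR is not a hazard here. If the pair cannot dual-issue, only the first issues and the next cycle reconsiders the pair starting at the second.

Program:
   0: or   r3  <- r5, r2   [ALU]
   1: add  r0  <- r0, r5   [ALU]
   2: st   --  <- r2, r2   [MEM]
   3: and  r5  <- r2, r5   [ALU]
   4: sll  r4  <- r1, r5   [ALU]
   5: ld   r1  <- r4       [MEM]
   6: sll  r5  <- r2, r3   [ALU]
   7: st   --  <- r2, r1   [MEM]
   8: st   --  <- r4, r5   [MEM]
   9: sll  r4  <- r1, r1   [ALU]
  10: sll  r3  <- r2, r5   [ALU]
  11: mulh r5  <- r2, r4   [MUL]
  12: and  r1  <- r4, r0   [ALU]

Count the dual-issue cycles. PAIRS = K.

0. or.ALU add.ALU @i0+i1  | pair
1. st.MEM and.ALU @i2+i3  | pair
2. sll.ALU @i4  | RAW r4
3. ld.MEM sll.ALU @i5+i6  | pair
4. st.MEM @i7  | no-port MEM/MEM
5. st.MEM sll.ALU @i8+i9  | pair
6. sll.ALU mulh.MUL @i10+i11  | pair
7. and.ALU @i12  | tail

PAIRS = 5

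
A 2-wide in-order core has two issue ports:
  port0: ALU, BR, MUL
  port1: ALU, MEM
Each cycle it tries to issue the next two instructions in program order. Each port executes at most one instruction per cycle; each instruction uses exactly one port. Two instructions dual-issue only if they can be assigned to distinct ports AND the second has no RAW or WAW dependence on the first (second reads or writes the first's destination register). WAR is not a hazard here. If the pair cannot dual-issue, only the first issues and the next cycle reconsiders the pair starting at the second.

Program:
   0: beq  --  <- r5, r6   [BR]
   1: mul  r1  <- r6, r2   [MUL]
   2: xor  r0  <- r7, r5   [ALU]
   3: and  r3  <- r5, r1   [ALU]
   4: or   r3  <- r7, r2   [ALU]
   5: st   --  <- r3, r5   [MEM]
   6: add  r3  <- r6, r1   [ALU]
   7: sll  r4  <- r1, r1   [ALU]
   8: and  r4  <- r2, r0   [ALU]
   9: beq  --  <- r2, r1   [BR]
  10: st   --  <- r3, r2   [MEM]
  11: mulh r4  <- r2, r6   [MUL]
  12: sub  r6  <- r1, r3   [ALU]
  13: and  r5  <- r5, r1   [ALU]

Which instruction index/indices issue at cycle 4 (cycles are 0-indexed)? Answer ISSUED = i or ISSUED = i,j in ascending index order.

ISSUED = 5,6

c0: i0 beq.BR  no-port BR/MUL
c1: i1/i2 mul.MUL xor.ALU  dual
c2: i3 and.ALU  WAW r3
c3: i4 or.ALU  RAW r3
c4: i5/i6 st.MEM add.ALU  dual
c5: i7 sll.ALU  WAW r4
c6: i8/i9 and.ALU beq.BR  dual
c7: i10/i11 st.MEM mulh.MUL  dual
c8: i12/i13 sub.ALU and.ALU  dual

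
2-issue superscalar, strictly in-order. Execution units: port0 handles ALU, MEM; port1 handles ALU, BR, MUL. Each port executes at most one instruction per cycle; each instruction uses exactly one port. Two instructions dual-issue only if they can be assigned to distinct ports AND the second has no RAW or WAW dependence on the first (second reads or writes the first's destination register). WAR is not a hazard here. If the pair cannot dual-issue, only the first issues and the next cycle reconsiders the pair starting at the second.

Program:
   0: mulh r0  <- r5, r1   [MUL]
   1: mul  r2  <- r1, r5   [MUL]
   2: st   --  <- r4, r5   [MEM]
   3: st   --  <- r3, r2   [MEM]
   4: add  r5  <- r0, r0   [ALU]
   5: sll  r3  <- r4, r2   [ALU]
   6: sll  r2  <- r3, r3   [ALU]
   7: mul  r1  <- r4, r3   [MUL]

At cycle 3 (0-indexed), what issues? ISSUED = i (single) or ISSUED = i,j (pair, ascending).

ISSUED = 5

c0: i0 mulh.MUL  no-port MUL/MUL
c1: i1+i2 mul.MUL+st.MEM  dual
c2: i3+i4 st.MEM+add.ALU  dual
c3: i5 sll.ALU  RAW r3
c4: i6+i7 sll.ALU+mul.MUL  dual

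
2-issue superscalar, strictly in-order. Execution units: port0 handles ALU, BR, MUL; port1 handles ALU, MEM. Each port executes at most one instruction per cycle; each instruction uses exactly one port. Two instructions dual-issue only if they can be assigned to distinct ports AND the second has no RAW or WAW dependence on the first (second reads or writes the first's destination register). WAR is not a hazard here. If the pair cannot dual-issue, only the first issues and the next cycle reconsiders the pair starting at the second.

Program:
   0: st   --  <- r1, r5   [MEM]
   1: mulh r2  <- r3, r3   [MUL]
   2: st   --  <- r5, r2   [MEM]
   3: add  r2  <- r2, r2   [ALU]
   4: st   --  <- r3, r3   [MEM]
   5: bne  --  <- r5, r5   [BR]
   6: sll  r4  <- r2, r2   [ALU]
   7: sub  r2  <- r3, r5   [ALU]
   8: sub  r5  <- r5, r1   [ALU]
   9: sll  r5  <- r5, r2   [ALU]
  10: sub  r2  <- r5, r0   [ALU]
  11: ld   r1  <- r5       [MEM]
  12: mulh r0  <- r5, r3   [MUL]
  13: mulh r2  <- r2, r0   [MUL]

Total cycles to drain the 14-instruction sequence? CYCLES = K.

[0] i0,i1  st;mulh  -- pair
[1] i2,i3  st;add  -- pair
[2] i4,i5  st;bne  -- pair
[3] i6,i7  sll;sub  -- pair
[4] i8  sub  -- RAW+WAW r5
[5] i9  sll  -- RAW r5
[6] i10,i11  sub;ld  -- pair
[7] i12  mulh  -- no-port MUL/MUL
[8] i13  mulh  -- tail

CYCLES = 9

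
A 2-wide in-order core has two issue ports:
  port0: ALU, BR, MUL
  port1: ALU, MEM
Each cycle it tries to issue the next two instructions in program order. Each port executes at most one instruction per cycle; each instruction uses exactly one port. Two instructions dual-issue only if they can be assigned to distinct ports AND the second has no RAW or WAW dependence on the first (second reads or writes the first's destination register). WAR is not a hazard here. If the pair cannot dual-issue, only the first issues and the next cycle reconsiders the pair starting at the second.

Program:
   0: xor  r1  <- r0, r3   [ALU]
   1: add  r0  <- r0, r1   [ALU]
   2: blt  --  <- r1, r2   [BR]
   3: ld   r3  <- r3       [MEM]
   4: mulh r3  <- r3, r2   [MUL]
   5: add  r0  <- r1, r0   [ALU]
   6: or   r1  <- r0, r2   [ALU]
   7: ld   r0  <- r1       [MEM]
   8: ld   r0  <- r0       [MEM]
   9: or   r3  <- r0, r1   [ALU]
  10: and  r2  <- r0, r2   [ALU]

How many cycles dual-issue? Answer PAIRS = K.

0. xor @i0  | RAW r1
1. add/blt @i1&i2  | 2-wide
2. ld @i3  | RAW+WAW r3
3. mulh/add @i4&i5  | 2-wide
4. or @i6  | RAW r1
5. ld @i7  | no-port MEM/MEM
6. ld @i8  | RAW r0
7. or/and @i9&i10  | 2-wide

PAIRS = 3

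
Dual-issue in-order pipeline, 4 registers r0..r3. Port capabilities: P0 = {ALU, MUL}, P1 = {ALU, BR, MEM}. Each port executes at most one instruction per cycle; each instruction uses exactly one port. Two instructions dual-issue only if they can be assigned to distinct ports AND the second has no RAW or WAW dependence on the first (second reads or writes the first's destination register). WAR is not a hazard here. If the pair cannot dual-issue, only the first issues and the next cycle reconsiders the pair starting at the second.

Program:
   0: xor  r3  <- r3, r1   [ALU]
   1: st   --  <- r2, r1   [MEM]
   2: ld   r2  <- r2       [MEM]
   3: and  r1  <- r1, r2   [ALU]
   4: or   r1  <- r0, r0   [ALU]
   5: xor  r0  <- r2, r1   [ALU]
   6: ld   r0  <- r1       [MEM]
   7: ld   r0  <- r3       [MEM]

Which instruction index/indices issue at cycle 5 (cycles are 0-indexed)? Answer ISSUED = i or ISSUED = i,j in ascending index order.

ISSUED = 6

  cy0 -> i0,i1 (xor+st) dual
  cy1 -> i2 (ld) RAW r2
  cy2 -> i3 (and) WAW r1
  cy3 -> i4 (or) RAW r1
  cy4 -> i5 (xor) WAW r0
  cy5 -> i6 (ld) no-port MEM/MEM
  cy6 -> i7 (ld) tail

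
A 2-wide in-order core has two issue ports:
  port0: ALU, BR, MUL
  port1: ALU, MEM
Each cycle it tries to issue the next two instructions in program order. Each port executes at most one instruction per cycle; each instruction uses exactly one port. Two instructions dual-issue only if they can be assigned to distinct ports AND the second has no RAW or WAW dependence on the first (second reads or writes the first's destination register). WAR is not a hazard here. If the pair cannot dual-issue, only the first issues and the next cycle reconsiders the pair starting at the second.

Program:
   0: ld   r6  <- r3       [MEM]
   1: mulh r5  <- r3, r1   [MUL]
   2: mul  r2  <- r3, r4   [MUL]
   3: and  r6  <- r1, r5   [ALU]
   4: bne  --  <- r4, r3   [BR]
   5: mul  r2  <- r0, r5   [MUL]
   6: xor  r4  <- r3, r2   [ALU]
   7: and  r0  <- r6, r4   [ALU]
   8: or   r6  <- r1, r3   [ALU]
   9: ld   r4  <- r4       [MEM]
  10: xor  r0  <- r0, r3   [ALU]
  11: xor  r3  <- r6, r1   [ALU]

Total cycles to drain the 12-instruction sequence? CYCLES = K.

CYCLES = 8

#0 head=0: ld/mulh i0&i1 pair
#1 head=2: mul/and i2&i3 pair
#2 head=4: bne i4 no-port BR/MUL
#3 head=5: mul i5 RAW r2
#4 head=6: xor i6 RAW r4
#5 head=7: and/or i7&i8 pair
#6 head=9: ld/xor i9&i10 pair
#7 head=11: xor i11 tail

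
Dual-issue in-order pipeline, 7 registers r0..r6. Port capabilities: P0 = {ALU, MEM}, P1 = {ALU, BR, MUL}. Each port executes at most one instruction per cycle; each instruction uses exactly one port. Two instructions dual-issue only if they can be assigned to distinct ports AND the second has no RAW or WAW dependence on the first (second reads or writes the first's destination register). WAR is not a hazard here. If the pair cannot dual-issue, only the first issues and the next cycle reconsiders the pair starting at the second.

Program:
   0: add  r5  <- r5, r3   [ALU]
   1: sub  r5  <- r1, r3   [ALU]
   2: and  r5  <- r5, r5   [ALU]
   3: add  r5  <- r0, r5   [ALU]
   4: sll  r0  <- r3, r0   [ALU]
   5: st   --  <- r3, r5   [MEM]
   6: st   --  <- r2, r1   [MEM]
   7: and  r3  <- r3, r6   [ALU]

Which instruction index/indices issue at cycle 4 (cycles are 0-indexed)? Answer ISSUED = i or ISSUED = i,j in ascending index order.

ISSUED = 5

t=0 i0:add ; WAW r5
t=1 i1:sub ; RAW+WAW r5
t=2 i2:and ; RAW+WAW r5
t=3 i3,i4:add sll ; 2-wide
t=4 i5:st ; no-port MEM/MEM
t=5 i6,i7:st and ; 2-wide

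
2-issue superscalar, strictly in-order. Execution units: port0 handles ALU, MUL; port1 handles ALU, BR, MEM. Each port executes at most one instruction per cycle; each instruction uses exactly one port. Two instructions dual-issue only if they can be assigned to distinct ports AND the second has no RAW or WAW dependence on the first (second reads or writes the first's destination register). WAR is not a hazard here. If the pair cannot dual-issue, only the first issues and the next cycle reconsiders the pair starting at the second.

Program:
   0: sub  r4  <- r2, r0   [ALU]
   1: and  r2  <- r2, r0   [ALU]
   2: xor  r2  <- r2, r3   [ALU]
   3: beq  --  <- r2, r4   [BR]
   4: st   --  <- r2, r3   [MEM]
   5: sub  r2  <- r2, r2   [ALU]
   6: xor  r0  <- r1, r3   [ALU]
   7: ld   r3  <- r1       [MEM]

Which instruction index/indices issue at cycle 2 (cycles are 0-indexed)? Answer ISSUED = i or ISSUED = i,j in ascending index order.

#0 head=0: sub+and i0,i1 pair
#1 head=2: xor i2 RAW r2
#2 head=3: beq i3 no-port BR/MEM
#3 head=4: st+sub i4,i5 pair
#4 head=6: xor+ld i6,i7 pair

ISSUED = 3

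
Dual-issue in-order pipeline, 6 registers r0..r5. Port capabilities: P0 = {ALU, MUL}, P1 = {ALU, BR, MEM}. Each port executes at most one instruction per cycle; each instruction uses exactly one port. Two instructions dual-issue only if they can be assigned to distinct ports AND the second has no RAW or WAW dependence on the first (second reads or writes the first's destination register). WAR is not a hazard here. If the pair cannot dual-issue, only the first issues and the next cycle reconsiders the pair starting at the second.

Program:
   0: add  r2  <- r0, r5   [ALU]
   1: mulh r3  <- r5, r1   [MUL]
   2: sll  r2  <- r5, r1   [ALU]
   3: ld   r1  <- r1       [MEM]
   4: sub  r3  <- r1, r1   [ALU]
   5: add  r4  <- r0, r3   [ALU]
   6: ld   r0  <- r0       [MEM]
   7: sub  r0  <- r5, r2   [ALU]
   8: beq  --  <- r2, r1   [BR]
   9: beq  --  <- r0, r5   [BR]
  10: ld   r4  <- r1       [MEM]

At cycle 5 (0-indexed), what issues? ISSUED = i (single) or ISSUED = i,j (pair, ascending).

ISSUED = 9

t=0 i0/i1:add.ALU+mulh.MUL ; dual
t=1 i2/i3:sll.ALU+ld.MEM ; dual
t=2 i4:sub.ALU ; RAW r3
t=3 i5/i6:add.ALU+ld.MEM ; dual
t=4 i7/i8:sub.ALU+beq.BR ; dual
t=5 i9:beq.BR ; no-port BR/MEM
t=6 i10:ld.MEM ; tail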